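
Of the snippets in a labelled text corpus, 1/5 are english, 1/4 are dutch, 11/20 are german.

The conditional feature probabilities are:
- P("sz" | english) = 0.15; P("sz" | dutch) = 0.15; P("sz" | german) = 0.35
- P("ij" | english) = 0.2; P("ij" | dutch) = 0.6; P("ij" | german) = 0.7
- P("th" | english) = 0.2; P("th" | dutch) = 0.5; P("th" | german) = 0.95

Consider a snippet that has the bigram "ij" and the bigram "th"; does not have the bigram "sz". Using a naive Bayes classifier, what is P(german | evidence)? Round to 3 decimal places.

0.771

english: 0.2 × (1−0.15) × 0.2 × 0.2 = 0.0068
dutch: 0.25 × (1−0.15) × 0.6 × 0.5 = 0.06375
german: 0.55 × (1−0.35) × 0.7 × 0.95 = 0.2377375
P(german | x) = 0.2377375 / 0.3082875 ≈ 0.771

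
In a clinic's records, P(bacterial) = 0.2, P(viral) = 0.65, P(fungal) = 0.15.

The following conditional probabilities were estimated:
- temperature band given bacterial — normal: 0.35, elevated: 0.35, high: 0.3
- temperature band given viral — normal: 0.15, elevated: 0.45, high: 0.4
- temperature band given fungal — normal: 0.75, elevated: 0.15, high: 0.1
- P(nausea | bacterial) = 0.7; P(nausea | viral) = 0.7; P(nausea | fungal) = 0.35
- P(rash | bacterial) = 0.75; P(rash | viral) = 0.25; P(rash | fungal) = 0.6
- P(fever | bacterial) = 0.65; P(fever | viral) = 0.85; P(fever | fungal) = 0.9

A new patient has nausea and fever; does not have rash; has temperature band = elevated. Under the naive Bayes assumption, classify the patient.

viral

bacterial: 0.2 × 0.35 × 0.7 × (1−0.75) × 0.65 = 0.0079625
viral: 0.65 × 0.45 × 0.7 × (1−0.25) × 0.85 = 0.130528125
fungal: 0.15 × 0.15 × 0.35 × (1−0.6) × 0.9 = 0.002835
Highest score → viral.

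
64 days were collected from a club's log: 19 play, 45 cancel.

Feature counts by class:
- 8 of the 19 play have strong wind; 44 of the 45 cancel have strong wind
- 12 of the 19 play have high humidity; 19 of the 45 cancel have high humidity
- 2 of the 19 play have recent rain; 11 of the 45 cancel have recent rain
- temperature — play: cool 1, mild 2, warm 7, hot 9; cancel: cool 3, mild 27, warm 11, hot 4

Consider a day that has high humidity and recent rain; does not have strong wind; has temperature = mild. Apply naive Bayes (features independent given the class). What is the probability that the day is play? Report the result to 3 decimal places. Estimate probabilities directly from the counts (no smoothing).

0.554

play: (19/64) × (11/19) × (12/19) × (2/19) × (2/19) ≈ 0.0012028
cancel: (45/64) × (1/45) × (19/45) × (11/45) × (27/45) ≈ 0.000967593
P(play | x) = 0.0012028 / 0.002170393 ≈ 0.554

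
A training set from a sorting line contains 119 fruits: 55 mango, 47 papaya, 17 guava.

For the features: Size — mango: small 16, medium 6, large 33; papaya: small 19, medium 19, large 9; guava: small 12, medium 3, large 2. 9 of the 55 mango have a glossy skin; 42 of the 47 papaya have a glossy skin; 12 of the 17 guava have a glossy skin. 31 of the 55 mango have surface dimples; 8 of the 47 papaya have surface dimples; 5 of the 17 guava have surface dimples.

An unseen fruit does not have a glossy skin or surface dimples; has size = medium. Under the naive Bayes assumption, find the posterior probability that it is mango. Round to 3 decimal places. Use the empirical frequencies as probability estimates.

0.488

mango: (55/119) × (6/55) × (46/55) × (24/55) ≈ 0.0184013
papaya: (47/119) × (19/47) × (5/47) × (39/47) ≈ 0.0140944
guava: (17/119) × (3/17) × (5/17) × (12/17) ≈ 0.00523393
P(mango | x) = 0.0184013 / 0.03772963 ≈ 0.488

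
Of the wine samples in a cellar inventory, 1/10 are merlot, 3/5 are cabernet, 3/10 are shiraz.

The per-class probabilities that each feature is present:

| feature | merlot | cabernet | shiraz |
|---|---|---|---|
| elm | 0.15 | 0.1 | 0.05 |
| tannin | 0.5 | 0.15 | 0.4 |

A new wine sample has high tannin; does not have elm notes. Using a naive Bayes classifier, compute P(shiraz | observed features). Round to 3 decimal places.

0.480

merlot: 0.1 × (1−0.15) × 0.5 = 0.0425
cabernet: 0.6 × (1−0.1) × 0.15 = 0.081
shiraz: 0.3 × (1−0.05) × 0.4 = 0.114
P(shiraz | x) = 0.114 / 0.2375 ≈ 0.480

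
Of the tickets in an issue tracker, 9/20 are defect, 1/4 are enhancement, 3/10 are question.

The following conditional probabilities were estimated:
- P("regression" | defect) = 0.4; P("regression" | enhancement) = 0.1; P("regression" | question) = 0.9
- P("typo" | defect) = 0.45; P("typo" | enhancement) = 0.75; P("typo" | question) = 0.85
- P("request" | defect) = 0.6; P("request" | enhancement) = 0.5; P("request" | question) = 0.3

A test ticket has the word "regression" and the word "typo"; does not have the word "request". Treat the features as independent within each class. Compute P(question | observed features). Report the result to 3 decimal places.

0.794

defect: 0.45 × 0.4 × 0.45 × (1−0.6) = 0.0324
enhancement: 0.25 × 0.1 × 0.75 × (1−0.5) = 0.009375
question: 0.3 × 0.9 × 0.85 × (1−0.3) = 0.16065
P(question | x) = 0.16065 / 0.202425 ≈ 0.794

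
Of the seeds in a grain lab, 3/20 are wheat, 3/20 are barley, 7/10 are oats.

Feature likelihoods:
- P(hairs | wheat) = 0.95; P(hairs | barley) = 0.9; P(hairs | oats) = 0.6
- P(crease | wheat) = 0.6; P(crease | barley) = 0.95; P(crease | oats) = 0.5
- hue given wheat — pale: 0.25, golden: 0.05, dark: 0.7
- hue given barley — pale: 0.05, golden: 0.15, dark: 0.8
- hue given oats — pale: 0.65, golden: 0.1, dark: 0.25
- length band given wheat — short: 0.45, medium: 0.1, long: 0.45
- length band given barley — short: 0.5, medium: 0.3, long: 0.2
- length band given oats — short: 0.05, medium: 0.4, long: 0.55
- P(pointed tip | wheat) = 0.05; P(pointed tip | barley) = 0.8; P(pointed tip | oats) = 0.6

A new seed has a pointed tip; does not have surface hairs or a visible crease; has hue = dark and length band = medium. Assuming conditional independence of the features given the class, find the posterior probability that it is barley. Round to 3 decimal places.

0.017

wheat: 0.15 × (1−0.95) × (1−0.6) × 0.7 × 0.1 × 0.05 = 0.0000105
barley: 0.15 × (1−0.9) × (1−0.95) × 0.8 × 0.3 × 0.8 = 0.000144
oats: 0.7 × (1−0.6) × (1−0.5) × 0.25 × 0.4 × 0.6 = 0.0084
P(barley | x) = 0.000144 / 0.0085545 ≈ 0.017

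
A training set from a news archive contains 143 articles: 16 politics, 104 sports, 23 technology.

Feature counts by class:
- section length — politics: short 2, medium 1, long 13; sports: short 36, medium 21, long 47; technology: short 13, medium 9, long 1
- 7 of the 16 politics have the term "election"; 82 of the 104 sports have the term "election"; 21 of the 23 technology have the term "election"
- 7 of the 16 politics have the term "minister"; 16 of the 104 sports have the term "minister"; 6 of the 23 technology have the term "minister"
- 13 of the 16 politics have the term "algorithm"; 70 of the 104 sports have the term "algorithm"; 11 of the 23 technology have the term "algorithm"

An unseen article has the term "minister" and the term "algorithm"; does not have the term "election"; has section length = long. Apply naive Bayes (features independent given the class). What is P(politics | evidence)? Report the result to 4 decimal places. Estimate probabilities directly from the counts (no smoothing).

0.7142

politics: (16/143) × (13/16) × (9/16) × (7/16) × (13/16) ≈ 0.0181774
sports: (104/143) × (47/104) × (22/104) × (16/104) × (70/104) ≈ 0.0071995
technology: (23/143) × (1/23) × (2/23) × (6/23) × (11/23) ≈ 0.0000758673
P(politics | x) = 0.0181774 / 0.0254527673 ≈ 0.7142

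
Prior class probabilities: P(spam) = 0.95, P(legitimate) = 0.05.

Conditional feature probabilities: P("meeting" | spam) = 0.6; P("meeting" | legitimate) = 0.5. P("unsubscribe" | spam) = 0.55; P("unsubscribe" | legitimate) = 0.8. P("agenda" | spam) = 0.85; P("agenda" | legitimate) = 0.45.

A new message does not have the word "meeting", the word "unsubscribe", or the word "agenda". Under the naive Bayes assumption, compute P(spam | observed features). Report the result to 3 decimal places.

0.903

spam: 0.95 × (1−0.6) × (1−0.55) × (1−0.85) = 0.02565
legitimate: 0.05 × (1−0.5) × (1−0.8) × (1−0.45) = 0.00275
P(spam | x) = 0.02565 / 0.0284 ≈ 0.903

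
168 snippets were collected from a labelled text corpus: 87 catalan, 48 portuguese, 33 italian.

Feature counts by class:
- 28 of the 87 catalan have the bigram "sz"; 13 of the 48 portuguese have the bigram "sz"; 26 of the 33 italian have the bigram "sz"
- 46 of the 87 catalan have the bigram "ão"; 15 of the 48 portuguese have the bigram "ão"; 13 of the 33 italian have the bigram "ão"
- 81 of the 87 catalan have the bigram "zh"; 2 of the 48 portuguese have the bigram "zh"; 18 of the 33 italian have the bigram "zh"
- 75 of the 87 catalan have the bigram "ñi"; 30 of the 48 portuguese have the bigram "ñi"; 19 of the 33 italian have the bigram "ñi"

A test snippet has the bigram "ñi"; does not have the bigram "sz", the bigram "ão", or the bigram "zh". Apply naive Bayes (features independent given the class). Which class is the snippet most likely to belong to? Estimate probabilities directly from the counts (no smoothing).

portuguese

catalan: (87/168) × (59/87) × (41/87) × (6/87) × (75/87) ≈ 0.00983969
portuguese: (48/168) × (35/48) × (33/48) × (46/48) × (30/48) ≈ 0.0857883
italian: (33/168) × (7/33) × (20/33) × (15/33) × (19/33) ≈ 0.00660879
Highest score → portuguese.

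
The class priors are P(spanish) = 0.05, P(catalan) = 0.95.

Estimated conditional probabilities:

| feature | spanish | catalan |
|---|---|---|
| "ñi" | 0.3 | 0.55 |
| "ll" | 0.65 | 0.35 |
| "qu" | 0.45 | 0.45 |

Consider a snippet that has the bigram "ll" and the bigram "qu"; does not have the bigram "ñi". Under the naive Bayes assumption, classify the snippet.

catalan

spanish: 0.05 × (1−0.3) × 0.65 × 0.45 = 0.0102375
catalan: 0.95 × (1−0.55) × 0.35 × 0.45 = 0.06733125
Highest score → catalan.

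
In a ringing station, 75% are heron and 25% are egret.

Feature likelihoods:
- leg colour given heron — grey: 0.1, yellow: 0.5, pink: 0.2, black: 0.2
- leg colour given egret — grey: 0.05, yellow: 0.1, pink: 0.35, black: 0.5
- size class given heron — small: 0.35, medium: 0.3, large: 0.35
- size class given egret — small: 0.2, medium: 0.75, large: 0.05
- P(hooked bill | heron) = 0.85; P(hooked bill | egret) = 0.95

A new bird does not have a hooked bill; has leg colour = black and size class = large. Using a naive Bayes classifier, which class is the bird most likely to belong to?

heron: 0.75 × 0.2 × 0.35 × (1−0.85) = 0.007875
egret: 0.25 × 0.5 × 0.05 × (1−0.95) = 0.0003125
Highest score → heron.

heron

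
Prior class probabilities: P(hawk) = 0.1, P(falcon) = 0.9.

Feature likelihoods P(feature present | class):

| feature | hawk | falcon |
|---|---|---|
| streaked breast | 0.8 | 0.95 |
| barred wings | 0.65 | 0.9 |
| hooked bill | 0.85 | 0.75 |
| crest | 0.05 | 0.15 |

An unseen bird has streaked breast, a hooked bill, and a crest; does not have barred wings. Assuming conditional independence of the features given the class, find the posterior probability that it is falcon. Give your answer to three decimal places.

0.890

hawk: 0.1 × 0.8 × (1−0.65) × 0.85 × 0.05 = 0.00119
falcon: 0.9 × 0.95 × (1−0.9) × 0.75 × 0.15 = 0.00961875
P(falcon | x) = 0.00961875 / 0.01080875 ≈ 0.890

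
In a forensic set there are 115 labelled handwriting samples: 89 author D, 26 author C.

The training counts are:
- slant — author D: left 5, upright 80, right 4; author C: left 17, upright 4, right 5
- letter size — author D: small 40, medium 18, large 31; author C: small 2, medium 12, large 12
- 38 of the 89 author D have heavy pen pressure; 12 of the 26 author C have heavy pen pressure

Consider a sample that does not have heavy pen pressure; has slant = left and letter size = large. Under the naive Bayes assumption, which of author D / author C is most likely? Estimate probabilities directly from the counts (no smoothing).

author D: (89/115) × (5/89) × (31/89) × (51/89) ≈ 0.00867809
author C: (26/115) × (17/26) × (12/26) × (14/26) ≈ 0.0367378
Highest score → author C.

author C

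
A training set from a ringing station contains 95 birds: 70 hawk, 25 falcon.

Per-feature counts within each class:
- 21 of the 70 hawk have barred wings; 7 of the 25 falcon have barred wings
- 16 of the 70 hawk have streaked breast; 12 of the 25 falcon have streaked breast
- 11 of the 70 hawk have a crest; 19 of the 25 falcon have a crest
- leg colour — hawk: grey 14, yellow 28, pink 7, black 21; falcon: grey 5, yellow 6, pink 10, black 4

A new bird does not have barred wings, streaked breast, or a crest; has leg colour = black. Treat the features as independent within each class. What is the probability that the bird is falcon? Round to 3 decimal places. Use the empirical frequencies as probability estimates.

0.036

hawk: (70/95) × (49/70) × (54/70) × (59/70) × (21/70) ≈ 0.100611
falcon: (25/95) × (18/25) × (13/25) × (6/25) × (4/25) ≈ 0.00378341
P(falcon | x) = 0.00378341 / 0.10439441 ≈ 0.036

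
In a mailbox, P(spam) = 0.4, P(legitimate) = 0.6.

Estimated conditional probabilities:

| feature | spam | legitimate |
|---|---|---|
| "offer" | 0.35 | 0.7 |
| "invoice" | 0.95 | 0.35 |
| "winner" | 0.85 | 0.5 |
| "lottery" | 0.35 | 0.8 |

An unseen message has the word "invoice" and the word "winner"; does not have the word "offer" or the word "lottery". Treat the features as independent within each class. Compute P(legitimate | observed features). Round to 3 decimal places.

spam: 0.4 × (1−0.35) × 0.95 × 0.85 × (1−0.35) = 0.1364675
legitimate: 0.6 × (1−0.7) × 0.35 × 0.5 × (1−0.8) = 0.0063
P(legitimate | x) = 0.0063 / 0.1427675 ≈ 0.044

0.044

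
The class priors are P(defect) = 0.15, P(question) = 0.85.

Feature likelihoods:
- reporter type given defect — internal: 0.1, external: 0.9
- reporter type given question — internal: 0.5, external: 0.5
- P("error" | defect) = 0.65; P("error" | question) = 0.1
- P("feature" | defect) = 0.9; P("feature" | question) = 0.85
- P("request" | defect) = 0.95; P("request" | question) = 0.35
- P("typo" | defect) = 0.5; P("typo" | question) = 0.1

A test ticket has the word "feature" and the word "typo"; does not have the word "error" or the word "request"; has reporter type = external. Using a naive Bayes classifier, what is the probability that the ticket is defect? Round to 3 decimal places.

0.048

defect: 0.15 × 0.9 × (1−0.65) × 0.9 × (1−0.95) × 0.5 = 0.001063125
question: 0.85 × 0.5 × (1−0.1) × 0.85 × (1−0.35) × 0.1 = 0.021133125
P(defect | x) = 0.001063125 / 0.02219625 ≈ 0.048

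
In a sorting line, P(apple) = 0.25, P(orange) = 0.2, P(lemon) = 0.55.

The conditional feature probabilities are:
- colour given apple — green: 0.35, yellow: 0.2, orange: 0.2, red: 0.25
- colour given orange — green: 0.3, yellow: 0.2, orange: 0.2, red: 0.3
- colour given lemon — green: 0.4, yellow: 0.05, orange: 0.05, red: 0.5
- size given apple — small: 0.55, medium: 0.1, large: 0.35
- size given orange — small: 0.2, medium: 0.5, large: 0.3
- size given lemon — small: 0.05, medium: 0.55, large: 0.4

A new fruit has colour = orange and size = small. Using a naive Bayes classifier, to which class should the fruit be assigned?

apple: 0.25 × 0.2 × 0.55 = 0.0275
orange: 0.2 × 0.2 × 0.2 = 0.008
lemon: 0.55 × 0.05 × 0.05 = 0.001375
Highest score → apple.

apple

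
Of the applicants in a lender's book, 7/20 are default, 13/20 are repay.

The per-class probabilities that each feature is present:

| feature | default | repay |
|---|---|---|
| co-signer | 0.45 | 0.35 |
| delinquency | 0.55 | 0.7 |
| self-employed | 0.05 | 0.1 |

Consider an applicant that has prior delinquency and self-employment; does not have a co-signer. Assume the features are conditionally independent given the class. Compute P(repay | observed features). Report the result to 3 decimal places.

default: 0.35 × (1−0.45) × 0.55 × 0.05 = 0.00529375
repay: 0.65 × (1−0.35) × 0.7 × 0.1 = 0.029575
P(repay | x) = 0.029575 / 0.03486875 ≈ 0.848

0.848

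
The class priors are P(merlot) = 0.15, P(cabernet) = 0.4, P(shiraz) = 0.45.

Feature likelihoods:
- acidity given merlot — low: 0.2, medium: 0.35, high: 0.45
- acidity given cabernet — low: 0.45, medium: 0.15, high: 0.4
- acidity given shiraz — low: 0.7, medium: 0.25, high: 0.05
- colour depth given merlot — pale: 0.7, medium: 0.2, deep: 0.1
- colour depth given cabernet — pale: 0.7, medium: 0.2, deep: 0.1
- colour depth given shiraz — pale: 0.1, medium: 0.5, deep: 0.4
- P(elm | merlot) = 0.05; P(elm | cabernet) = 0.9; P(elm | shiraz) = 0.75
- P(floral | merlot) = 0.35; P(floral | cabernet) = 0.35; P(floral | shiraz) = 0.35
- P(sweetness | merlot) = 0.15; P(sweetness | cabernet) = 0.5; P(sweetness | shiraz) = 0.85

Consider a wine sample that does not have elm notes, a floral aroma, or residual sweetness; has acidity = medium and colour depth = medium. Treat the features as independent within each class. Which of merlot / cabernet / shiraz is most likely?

merlot: 0.15 × 0.35 × 0.2 × (1−0.05) × (1−0.35) × (1−0.15) = 0.0055111875
cabernet: 0.4 × 0.15 × 0.2 × (1−0.9) × (1−0.35) × (1−0.5) = 0.00039
shiraz: 0.45 × 0.25 × 0.5 × (1−0.75) × (1−0.35) × (1−0.85) = 0.00137109375
Highest score → merlot.

merlot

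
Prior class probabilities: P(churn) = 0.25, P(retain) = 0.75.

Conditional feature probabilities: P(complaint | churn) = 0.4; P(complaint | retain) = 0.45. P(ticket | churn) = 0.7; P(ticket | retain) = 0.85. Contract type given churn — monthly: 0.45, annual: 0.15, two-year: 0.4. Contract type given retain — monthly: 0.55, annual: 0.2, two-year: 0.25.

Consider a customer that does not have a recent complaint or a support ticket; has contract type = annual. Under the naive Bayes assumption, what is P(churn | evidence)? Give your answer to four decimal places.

churn: 0.25 × (1−0.4) × (1−0.7) × 0.15 = 0.00675
retain: 0.75 × (1−0.45) × (1−0.85) × 0.2 = 0.012375
P(churn | x) = 0.00675 / 0.019125 ≈ 0.3529

0.3529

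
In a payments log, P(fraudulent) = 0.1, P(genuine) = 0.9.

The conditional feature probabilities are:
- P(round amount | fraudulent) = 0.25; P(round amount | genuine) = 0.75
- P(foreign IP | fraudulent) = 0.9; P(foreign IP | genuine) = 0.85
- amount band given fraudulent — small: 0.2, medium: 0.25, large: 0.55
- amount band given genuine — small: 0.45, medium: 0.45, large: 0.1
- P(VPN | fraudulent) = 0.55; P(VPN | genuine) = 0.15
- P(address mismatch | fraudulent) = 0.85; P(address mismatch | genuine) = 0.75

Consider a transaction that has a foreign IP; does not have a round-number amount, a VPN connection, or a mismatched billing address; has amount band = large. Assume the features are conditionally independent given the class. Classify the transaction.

fraudulent: 0.1 × (1−0.25) × 0.9 × 0.55 × (1−0.55) × (1−0.85) = 0.0025059375
genuine: 0.9 × (1−0.75) × 0.85 × 0.1 × (1−0.15) × (1−0.75) = 0.0040640625
Highest score → genuine.

genuine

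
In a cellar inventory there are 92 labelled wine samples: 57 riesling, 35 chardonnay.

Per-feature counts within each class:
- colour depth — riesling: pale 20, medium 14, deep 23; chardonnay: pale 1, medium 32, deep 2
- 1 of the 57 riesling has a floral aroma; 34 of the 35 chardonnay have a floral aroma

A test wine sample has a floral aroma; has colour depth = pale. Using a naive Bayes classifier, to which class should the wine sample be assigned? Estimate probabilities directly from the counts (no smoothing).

chardonnay

riesling: (57/92) × (20/57) × (1/57) ≈ 0.00381388
chardonnay: (35/92) × (1/35) × (34/35) ≈ 0.010559
Highest score → chardonnay.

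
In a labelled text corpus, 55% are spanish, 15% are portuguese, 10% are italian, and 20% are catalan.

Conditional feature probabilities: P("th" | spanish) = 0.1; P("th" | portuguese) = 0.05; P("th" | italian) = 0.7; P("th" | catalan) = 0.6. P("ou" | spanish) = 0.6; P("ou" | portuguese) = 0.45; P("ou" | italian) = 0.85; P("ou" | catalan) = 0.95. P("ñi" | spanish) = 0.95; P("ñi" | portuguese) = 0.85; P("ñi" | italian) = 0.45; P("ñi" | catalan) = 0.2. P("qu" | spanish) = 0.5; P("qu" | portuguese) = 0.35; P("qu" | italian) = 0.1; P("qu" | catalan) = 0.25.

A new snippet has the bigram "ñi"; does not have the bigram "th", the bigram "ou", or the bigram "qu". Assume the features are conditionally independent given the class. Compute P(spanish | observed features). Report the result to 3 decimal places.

0.673

spanish: 0.55 × (1−0.1) × (1−0.6) × 0.95 × (1−0.5) = 0.09405
portuguese: 0.15 × (1−0.05) × (1−0.45) × 0.85 × (1−0.35) = 0.0433021875
italian: 0.1 × (1−0.7) × (1−0.85) × 0.45 × (1−0.1) = 0.0018225
catalan: 0.2 × (1−0.6) × (1−0.95) × 0.2 × (1−0.25) = 0.0006
P(spanish | x) = 0.09405 / 0.1397746875 ≈ 0.673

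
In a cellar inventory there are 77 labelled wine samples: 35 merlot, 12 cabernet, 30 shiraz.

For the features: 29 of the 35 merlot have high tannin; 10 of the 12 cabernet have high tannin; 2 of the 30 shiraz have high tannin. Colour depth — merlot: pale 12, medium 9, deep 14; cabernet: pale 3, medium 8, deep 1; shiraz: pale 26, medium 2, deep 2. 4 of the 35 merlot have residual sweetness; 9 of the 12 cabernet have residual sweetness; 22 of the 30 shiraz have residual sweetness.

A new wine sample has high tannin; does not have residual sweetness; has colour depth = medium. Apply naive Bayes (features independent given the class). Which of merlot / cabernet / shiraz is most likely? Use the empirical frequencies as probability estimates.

merlot

merlot: (35/77) × (29/35) × (9/35) × (31/35) ≈ 0.0857779
cabernet: (12/77) × (10/12) × (8/12) × (3/12) ≈ 0.021645
shiraz: (30/77) × (2/30) × (2/30) × (8/30) ≈ 0.00046176
Highest score → merlot.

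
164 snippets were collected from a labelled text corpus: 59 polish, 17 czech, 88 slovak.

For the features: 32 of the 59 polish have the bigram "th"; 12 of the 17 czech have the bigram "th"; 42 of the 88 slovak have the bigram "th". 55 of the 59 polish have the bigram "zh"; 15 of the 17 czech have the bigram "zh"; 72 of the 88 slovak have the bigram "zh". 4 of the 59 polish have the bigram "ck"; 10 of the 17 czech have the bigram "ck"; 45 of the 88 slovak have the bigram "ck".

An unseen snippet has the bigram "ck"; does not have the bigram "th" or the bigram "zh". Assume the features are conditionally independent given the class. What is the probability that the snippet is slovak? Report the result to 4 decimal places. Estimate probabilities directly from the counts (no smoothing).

polish: (59/164) × (27/59) × (4/59) × (4/59) ≈ 0.000756721
czech: (17/164) × (5/17) × (2/17) × (10/17) ≈ 0.00210988
slovak: (88/164) × (46/88) × (16/88) × (45/88) ≈ 0.0260784
P(slovak | x) = 0.0260784 / 0.028945001 ≈ 0.9010

0.9010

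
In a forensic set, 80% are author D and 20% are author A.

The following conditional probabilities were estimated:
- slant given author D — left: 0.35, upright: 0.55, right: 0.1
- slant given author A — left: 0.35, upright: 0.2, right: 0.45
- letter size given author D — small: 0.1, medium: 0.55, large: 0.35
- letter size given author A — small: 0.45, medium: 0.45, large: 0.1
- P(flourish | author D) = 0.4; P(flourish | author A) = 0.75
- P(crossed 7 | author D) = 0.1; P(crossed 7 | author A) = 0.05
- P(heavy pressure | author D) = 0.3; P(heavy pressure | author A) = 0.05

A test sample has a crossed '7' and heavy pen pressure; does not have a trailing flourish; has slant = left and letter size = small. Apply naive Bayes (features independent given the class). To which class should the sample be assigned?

author D: 0.8 × 0.35 × 0.1 × (1−0.4) × 0.1 × 0.3 = 0.000504
author A: 0.2 × 0.35 × 0.45 × (1−0.75) × 0.05 × 0.05 = 0.0000196875
Highest score → author D.

author D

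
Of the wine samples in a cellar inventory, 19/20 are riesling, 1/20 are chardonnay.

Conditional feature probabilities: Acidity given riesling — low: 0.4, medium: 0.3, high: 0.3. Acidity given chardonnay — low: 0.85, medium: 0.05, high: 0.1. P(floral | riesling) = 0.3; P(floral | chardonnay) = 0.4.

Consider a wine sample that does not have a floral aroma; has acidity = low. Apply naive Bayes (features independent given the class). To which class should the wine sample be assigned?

riesling

riesling: 0.95 × 0.4 × (1−0.3) = 0.266
chardonnay: 0.05 × 0.85 × (1−0.4) = 0.0255
Highest score → riesling.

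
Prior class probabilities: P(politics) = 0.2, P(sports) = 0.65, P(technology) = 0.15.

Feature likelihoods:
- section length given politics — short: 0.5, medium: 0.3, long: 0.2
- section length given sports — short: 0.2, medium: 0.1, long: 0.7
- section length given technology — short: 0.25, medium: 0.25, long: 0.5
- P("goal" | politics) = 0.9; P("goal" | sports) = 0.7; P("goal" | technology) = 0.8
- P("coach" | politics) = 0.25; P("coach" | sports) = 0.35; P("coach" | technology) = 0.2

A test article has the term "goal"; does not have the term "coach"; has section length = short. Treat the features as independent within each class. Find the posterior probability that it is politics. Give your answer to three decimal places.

0.448

politics: 0.2 × 0.5 × 0.9 × (1−0.25) = 0.0675
sports: 0.65 × 0.2 × 0.7 × (1−0.35) = 0.05915
technology: 0.15 × 0.25 × 0.8 × (1−0.2) = 0.024
P(politics | x) = 0.0675 / 0.15065 ≈ 0.448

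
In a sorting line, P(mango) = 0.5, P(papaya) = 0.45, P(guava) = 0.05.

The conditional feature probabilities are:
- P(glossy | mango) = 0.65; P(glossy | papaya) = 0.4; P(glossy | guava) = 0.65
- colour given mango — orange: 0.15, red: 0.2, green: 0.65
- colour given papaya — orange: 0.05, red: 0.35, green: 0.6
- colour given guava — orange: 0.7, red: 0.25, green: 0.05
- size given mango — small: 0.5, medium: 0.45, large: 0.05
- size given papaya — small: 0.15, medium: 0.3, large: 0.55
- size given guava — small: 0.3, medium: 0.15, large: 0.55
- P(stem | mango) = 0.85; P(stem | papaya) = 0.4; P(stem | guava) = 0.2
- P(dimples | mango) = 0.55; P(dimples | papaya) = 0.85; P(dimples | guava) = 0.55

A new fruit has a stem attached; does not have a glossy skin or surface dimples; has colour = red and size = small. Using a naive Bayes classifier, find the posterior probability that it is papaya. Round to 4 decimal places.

0.1110

mango: 0.5 × (1−0.65) × 0.2 × 0.5 × 0.85 × (1−0.55) = 0.00669375
papaya: 0.45 × (1−0.4) × 0.35 × 0.15 × 0.4 × (1−0.85) = 0.0008505
guava: 0.05 × (1−0.65) × 0.25 × 0.3 × 0.2 × (1−0.55) = 0.000118125
P(papaya | x) = 0.0008505 / 0.007662375 ≈ 0.1110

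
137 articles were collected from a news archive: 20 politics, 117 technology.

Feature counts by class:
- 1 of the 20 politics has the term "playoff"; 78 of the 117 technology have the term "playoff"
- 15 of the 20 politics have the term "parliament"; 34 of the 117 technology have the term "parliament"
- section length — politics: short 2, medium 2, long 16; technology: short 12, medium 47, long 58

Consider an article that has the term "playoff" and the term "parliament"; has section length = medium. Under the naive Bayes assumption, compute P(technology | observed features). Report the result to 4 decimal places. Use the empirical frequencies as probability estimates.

0.9918

politics: (20/137) × (1/20) × (15/20) × (2/20) ≈ 0.000547445
technology: (117/137) × (78/117) × (34/117) × (47/117) ≈ 0.0664629
P(technology | x) = 0.0664629 / 0.067010345 ≈ 0.9918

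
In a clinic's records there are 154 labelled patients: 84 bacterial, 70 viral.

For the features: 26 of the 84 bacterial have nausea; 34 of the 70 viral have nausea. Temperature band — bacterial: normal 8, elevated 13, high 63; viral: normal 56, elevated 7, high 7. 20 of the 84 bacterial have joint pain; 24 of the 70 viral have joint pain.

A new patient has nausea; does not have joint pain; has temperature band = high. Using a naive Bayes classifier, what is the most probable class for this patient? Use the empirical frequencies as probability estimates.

bacterial

bacterial: (84/154) × (26/84) × (63/84) × (64/84) ≈ 0.096475
viral: (70/154) × (34/70) × (7/70) × (46/70) ≈ 0.0145083
Highest score → bacterial.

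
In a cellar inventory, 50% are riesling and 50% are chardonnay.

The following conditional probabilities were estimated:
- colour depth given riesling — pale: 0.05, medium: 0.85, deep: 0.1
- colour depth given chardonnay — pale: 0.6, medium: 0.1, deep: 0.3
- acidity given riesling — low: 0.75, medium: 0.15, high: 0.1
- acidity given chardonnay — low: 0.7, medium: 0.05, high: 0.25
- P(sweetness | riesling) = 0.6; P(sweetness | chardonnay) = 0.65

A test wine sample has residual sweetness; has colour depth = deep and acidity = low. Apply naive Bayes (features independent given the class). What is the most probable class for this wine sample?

chardonnay

riesling: 0.5 × 0.1 × 0.75 × 0.6 = 0.0225
chardonnay: 0.5 × 0.3 × 0.7 × 0.65 = 0.06825
Highest score → chardonnay.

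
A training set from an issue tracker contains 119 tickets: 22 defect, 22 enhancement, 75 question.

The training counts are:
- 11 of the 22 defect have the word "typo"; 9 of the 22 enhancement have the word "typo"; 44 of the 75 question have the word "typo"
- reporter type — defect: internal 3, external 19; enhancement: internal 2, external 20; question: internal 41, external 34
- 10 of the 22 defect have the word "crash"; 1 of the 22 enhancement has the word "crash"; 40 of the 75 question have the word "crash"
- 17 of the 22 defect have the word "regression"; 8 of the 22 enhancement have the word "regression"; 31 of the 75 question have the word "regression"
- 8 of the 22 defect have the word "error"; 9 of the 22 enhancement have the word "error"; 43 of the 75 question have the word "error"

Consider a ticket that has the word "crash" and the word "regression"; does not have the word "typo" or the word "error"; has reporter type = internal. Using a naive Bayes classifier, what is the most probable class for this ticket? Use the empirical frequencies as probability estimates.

defect: (22/119) × (11/22) × (3/22) × (10/22) × (17/22) × (14/22) ≈ 0.00281743
enhancement: (22/119) × (13/22) × (2/22) × (1/22) × (8/22) × (13/22) ≈ 0.0000969994
question: (75/119) × (31/75) × (41/75) × (40/75) × (31/75) × (32/75) ≈ 0.0133945
Highest score → question.

question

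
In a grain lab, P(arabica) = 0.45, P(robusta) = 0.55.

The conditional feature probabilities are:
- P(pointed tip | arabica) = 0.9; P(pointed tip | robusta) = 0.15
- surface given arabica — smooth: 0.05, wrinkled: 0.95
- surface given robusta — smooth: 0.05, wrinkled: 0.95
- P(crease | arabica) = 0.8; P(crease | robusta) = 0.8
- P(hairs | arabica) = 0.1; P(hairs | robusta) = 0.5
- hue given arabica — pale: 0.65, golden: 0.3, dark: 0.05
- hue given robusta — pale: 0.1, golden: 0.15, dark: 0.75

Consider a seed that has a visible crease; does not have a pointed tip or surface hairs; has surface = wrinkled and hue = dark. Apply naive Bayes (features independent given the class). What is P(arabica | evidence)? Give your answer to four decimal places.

0.0114

arabica: 0.45 × (1−0.9) × 0.95 × 0.8 × (1−0.1) × 0.05 = 0.001539
robusta: 0.55 × (1−0.15) × 0.95 × 0.8 × (1−0.5) × 0.75 = 0.1332375
P(arabica | x) = 0.001539 / 0.1347765 ≈ 0.0114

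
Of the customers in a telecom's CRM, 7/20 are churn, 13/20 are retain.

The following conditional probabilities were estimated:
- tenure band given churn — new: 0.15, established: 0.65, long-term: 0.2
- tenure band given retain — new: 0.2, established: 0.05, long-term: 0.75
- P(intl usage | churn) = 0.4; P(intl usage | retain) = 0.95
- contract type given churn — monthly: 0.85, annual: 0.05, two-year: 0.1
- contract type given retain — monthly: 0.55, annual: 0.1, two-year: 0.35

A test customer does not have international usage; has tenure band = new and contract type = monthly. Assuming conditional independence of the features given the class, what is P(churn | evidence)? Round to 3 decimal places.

0.882

churn: 0.35 × 0.15 × (1−0.4) × 0.85 = 0.026775
retain: 0.65 × 0.2 × (1−0.95) × 0.55 = 0.003575
P(churn | x) = 0.026775 / 0.03035 ≈ 0.882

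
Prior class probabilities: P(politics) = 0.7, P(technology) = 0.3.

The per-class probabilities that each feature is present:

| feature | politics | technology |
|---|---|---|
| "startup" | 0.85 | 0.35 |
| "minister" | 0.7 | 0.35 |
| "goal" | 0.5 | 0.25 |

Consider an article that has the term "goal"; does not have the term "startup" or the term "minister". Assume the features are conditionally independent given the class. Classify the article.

technology

politics: 0.7 × (1−0.85) × (1−0.7) × 0.5 = 0.01575
technology: 0.3 × (1−0.35) × (1−0.35) × 0.25 = 0.0316875
Highest score → technology.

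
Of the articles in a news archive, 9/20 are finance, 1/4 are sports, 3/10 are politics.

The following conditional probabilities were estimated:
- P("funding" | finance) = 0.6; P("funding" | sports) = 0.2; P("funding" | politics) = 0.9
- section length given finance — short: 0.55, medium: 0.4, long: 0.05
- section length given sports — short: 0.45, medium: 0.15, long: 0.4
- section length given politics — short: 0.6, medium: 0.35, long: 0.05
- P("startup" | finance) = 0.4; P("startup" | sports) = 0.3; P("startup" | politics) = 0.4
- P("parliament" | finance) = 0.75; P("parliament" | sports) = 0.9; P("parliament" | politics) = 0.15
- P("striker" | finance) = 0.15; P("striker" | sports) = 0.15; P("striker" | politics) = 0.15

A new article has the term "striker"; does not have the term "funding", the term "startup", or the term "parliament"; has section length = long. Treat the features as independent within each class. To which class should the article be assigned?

finance: 0.45 × (1−0.6) × 0.05 × (1−0.4) × (1−0.75) × 0.15 = 0.0002025
sports: 0.25 × (1−0.2) × 0.4 × (1−0.3) × (1−0.9) × 0.15 = 0.00084
politics: 0.3 × (1−0.9) × 0.05 × (1−0.4) × (1−0.15) × 0.15 = 0.00011475
Highest score → sports.

sports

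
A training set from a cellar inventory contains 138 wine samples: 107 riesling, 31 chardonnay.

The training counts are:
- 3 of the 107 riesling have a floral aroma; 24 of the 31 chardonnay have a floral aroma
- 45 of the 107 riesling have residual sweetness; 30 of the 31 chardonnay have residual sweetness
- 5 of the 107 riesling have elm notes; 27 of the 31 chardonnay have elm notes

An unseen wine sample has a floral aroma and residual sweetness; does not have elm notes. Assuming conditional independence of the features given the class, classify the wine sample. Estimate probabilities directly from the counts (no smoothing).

riesling: (107/138) × (3/107) × (45/107) × (102/107) ≈ 0.0087154
chardonnay: (31/138) × (24/31) × (30/31) × (4/31) ≈ 0.0217165
Highest score → chardonnay.

chardonnay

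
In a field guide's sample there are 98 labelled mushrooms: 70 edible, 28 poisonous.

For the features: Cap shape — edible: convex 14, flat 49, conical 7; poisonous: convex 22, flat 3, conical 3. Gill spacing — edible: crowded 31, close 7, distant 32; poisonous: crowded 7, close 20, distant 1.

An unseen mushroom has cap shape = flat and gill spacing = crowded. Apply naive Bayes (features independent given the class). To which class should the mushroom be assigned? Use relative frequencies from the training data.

edible

edible: (70/98) × (49/70) × (31/70) ≈ 0.221429
poisonous: (28/98) × (3/28) × (7/28) ≈ 0.00765306
Highest score → edible.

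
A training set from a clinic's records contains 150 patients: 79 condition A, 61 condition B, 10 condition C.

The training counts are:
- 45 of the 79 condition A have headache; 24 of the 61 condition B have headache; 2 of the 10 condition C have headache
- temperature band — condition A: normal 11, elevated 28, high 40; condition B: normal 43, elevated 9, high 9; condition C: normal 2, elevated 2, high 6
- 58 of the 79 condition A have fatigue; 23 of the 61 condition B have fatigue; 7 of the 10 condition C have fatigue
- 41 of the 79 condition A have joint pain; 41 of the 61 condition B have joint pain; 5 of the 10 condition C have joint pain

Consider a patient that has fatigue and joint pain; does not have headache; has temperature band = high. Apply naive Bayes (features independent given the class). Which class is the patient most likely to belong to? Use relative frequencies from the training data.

condition A

condition A: (79/150) × (34/79) × (40/79) × (58/79) × (41/79) ≈ 0.0437299
condition B: (61/150) × (37/61) × (9/61) × (23/61) × (41/61) ≈ 0.00922306
condition C: (10/150) × (8/10) × (6/10) × (7/10) × (5/10) = 0.0112
Highest score → condition A.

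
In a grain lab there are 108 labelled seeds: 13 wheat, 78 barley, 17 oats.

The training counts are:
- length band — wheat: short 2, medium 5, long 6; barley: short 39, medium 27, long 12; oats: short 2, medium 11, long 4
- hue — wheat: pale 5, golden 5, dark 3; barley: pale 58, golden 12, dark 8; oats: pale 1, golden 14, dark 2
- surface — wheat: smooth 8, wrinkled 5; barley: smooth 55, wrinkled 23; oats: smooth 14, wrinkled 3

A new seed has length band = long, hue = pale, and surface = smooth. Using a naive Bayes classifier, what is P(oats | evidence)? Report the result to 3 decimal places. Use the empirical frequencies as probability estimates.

wheat: (13/108) × (6/13) × (5/13) × (8/13) ≈ 0.0131492
barley: (78/108) × (12/78) × (58/78) × (55/78) ≈ 0.0582585
oats: (17/108) × (4/17) × (1/17) × (14/17) ≈ 0.00179418
P(oats | x) = 0.00179418 / 0.07320188 ≈ 0.025

0.025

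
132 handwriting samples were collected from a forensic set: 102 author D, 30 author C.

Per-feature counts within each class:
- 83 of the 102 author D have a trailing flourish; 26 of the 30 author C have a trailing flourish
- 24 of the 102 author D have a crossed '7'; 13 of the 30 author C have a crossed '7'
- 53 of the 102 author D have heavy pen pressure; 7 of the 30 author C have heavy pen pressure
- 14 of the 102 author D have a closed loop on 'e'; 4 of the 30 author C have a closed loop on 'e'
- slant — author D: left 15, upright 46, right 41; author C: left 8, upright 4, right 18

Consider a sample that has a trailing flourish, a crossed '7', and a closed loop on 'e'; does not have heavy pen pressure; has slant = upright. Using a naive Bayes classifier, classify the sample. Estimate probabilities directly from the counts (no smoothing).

author D

author D: (102/132) × (83/102) × (24/102) × (49/102) × (14/102) × (46/102) ≈ 0.00439943
author C: (30/132) × (26/30) × (13/30) × (23/30) × (4/30) × (4/30) ≈ 0.00116334
Highest score → author D.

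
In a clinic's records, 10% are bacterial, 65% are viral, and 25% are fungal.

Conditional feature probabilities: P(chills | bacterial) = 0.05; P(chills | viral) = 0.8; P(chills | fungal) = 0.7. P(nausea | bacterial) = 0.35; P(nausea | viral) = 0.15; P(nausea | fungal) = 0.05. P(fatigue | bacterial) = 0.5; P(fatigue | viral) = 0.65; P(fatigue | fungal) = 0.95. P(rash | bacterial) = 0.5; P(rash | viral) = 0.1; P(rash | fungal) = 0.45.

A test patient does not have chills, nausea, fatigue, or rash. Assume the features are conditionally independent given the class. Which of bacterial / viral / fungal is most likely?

viral

bacterial: 0.1 × (1−0.05) × (1−0.35) × (1−0.5) × (1−0.5) = 0.0154375
viral: 0.65 × (1−0.8) × (1−0.15) × (1−0.65) × (1−0.1) = 0.0348075
fungal: 0.25 × (1−0.7) × (1−0.05) × (1−0.95) × (1−0.45) = 0.001959375
Highest score → viral.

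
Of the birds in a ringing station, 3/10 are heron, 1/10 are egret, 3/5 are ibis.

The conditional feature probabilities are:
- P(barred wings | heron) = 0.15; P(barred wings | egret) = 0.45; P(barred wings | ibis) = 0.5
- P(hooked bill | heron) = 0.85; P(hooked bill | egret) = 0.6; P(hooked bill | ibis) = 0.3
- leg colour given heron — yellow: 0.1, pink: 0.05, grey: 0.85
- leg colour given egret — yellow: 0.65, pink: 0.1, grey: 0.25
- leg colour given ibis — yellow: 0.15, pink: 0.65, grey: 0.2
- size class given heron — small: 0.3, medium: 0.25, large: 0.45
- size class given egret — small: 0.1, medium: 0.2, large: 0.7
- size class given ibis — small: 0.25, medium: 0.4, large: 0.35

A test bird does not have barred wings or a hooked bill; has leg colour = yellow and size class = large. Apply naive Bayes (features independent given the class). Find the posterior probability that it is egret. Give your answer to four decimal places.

0.4399

heron: 0.3 × (1−0.15) × (1−0.85) × 0.1 × 0.45 = 0.00172125
egret: 0.1 × (1−0.45) × (1−0.6) × 0.65 × 0.7 = 0.01001
ibis: 0.6 × (1−0.5) × (1−0.3) × 0.15 × 0.35 = 0.011025
P(egret | x) = 0.01001 / 0.02275625 ≈ 0.4399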